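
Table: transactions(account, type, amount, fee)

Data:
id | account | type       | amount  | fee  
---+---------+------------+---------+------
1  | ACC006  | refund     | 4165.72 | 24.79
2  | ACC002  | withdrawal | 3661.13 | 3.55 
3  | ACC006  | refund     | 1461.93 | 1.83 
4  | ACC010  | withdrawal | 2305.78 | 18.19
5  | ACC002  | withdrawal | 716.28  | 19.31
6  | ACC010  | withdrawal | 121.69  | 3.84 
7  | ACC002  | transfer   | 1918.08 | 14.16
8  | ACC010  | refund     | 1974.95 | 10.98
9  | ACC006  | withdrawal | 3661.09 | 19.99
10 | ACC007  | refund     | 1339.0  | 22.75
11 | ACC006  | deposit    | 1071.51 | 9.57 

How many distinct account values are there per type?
SELECT type, COUNT(DISTINCT account)
FROM transactions
GROUP BY type

Result:
  deposit: 1 distinct
  refund: 3 distinct
  transfer: 1 distinct
  withdrawal: 3 distinct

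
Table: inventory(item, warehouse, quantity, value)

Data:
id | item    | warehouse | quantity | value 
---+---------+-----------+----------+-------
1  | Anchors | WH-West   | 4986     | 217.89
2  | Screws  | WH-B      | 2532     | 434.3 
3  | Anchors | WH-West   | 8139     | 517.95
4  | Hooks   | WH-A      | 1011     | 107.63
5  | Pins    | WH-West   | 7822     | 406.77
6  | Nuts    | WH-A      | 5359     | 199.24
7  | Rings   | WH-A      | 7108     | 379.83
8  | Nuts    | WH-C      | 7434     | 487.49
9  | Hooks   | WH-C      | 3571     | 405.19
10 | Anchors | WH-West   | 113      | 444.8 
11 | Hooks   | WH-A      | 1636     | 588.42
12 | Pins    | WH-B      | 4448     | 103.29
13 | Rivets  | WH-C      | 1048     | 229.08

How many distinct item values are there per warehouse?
SELECT warehouse, COUNT(DISTINCT item)
FROM inventory
GROUP BY warehouse

Result:
  WH-A: 3 distinct
  WH-B: 2 distinct
  WH-C: 3 distinct
  WH-West: 2 distinct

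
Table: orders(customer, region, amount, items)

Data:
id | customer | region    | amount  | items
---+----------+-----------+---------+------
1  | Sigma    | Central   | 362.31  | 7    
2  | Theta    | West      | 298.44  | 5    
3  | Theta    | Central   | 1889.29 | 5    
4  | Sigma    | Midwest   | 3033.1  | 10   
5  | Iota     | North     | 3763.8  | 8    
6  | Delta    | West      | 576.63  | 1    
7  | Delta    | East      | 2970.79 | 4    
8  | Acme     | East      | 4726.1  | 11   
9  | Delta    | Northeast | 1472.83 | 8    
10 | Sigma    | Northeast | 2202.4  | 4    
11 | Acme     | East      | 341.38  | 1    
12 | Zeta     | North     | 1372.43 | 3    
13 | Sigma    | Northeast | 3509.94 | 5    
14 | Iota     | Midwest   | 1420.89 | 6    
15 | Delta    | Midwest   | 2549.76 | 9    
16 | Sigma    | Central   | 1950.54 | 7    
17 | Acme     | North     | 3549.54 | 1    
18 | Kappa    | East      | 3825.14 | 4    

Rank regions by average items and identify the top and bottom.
SELECT region, AVG(items)
FROM orders
GROUP BY region
ORDER BY AVG(items)

All groups:
  West: 3.00
  North: 4.00
  East: 5.00
  Northeast: 5.67
  Central: 6.33
  Midwest: 8.33

Highest: Midwest (8.33)
Lowest: West (3.00)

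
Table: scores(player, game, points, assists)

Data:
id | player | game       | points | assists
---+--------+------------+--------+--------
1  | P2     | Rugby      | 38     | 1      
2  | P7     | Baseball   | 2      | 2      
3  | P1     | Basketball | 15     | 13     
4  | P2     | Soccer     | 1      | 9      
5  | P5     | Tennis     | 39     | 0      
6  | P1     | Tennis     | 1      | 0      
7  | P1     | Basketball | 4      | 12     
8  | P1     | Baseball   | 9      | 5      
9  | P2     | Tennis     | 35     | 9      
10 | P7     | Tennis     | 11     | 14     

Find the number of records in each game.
SELECT game, COUNT(*) as count
FROM scores
GROUP BY game

Result:
  Baseball: 2
  Basketball: 2
  Rugby: 1
  Soccer: 1
  Tennis: 4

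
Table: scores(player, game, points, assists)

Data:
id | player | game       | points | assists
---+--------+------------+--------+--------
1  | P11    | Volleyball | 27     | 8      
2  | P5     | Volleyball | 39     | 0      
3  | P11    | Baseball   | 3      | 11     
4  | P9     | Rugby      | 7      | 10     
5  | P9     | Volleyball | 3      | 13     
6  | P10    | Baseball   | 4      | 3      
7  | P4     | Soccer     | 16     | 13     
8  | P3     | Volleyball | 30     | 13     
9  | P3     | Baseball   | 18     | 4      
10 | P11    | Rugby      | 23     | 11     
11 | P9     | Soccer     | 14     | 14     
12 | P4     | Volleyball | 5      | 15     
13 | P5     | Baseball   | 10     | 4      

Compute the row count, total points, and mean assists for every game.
SELECT game,
       COUNT(*) as cnt,
       SUM(points) as total_points,
       AVG(assists) as avg_assists
FROM scores
GROUP BY game

Result:
  Baseball: 4 records, 35 total points, 5.50 avg assists
  Rugby: 2 records, 30 total points, 10.50 avg assists
  Soccer: 2 records, 30 total points, 13.50 avg assists
  Volleyball: 5 records, 104 total points, 9.80 avg assists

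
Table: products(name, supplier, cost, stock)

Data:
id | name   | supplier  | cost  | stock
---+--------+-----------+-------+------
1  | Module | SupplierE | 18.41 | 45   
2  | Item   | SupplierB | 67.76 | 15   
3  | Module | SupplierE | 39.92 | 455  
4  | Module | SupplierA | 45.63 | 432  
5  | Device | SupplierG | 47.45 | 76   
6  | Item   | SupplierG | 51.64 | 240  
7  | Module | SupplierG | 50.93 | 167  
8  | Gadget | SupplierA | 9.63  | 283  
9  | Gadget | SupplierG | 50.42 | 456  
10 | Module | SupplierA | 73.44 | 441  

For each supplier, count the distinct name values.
SELECT supplier, COUNT(DISTINCT name)
FROM products
GROUP BY supplier

Result:
  SupplierA: 2 distinct
  SupplierB: 1 distinct
  SupplierE: 1 distinct
  SupplierG: 4 distinct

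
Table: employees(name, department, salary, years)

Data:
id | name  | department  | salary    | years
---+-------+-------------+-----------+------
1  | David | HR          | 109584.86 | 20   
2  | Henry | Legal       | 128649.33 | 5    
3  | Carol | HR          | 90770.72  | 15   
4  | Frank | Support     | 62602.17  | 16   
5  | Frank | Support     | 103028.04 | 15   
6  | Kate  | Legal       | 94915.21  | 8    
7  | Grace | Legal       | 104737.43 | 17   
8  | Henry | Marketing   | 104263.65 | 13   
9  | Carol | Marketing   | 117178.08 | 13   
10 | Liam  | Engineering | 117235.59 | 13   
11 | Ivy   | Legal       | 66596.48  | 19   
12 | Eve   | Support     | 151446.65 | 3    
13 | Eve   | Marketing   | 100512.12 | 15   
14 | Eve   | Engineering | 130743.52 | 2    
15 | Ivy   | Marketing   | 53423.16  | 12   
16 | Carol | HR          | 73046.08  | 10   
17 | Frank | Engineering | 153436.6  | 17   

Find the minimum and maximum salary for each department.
SELECT department, MIN(salary), MAX(salary)
FROM employees
GROUP BY department

Result:
  Engineering: min=117235.59, max=153436.60
  HR: min=73046.08, max=109584.86
  Legal: min=66596.48, max=128649.33
  Marketing: min=53423.16, max=117178.08
  Support: min=62602.17, max=151446.65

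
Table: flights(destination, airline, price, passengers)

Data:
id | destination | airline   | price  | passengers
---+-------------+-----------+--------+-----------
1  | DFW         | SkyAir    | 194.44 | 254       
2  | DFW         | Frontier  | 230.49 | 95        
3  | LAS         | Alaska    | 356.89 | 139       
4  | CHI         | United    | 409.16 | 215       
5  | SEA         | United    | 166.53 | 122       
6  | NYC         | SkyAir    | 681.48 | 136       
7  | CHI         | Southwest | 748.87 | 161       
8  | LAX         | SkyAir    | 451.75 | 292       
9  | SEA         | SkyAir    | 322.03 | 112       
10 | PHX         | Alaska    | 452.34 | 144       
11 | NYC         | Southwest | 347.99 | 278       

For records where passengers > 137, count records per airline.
SELECT airline, COUNT(*)
FROM flights
WHERE passengers > 137
GROUP BY airline

Note: WHERE filters rows before grouping.

Result:
  Alaska: 2
  SkyAir: 2
  Southwest: 2
  United: 1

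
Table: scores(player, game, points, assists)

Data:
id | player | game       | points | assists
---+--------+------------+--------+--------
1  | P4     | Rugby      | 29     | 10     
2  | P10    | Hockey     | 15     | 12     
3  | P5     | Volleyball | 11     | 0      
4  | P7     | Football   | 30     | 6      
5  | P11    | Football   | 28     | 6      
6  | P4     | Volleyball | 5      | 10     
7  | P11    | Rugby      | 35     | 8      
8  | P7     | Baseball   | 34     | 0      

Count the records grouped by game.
SELECT game, COUNT(*) as count
FROM scores
GROUP BY game

Result:
  Baseball: 1
  Football: 2
  Hockey: 1
  Rugby: 2
  Volleyball: 2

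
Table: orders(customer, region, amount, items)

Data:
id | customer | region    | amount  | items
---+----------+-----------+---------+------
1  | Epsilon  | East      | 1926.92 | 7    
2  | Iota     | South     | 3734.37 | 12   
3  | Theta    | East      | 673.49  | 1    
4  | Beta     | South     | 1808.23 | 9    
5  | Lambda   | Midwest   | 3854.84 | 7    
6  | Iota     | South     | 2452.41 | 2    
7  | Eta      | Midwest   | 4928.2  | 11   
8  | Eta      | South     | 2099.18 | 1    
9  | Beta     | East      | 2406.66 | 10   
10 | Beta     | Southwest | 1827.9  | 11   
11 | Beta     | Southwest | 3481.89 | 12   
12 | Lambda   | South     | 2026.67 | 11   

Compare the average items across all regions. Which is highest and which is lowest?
SELECT region, AVG(items)
FROM orders
GROUP BY region
ORDER BY AVG(items)

All groups:
  East: 6.00
  South: 7.00
  Midwest: 9.00
  Southwest: 11.50

Highest: Southwest (11.50)
Lowest: East (6.00)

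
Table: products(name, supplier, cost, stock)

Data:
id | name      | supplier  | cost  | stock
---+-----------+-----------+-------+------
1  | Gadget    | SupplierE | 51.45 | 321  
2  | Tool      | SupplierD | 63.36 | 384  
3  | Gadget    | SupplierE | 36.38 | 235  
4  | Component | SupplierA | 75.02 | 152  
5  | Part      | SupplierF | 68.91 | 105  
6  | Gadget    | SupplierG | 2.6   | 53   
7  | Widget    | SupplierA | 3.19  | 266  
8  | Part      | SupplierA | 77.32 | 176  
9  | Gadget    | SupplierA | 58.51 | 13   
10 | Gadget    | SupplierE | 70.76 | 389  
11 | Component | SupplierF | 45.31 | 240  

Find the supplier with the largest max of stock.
SELECT supplier, MAX(stock) as val
FROM products
GROUP BY supplier
ORDER BY val DESC
LIMIT 1

Result: SupplierE with max(stock) = 389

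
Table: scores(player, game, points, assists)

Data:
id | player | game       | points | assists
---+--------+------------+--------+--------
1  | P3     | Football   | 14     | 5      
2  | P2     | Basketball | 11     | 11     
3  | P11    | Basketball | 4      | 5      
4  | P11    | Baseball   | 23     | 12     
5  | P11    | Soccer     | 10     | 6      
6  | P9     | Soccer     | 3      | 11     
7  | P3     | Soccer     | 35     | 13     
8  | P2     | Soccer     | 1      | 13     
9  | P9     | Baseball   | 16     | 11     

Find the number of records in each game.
SELECT game, COUNT(*) as count
FROM scores
GROUP BY game

Result:
  Baseball: 2
  Basketball: 2
  Football: 1
  Soccer: 4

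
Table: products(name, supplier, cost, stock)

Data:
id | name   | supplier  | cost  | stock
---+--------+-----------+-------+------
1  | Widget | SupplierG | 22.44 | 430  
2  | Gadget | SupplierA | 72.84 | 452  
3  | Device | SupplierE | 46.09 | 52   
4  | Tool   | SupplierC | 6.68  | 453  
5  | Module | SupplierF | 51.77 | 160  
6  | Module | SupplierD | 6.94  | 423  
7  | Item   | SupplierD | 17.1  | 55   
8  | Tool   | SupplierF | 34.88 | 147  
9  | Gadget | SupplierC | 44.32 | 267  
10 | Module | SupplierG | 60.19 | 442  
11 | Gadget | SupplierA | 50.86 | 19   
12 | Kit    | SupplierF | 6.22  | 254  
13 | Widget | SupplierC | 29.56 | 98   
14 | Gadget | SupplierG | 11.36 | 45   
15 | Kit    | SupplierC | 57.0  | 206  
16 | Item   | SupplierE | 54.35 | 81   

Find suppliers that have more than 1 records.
SELECT supplier, COUNT(*) as cnt
FROM products
GROUP BY supplier
HAVING COUNT(*) > 1

Result:
  SupplierA: 2
  SupplierC: 4
  SupplierD: 2
  SupplierE: 2
  SupplierF: 3
  SupplierG: 3

Note: HAVING filters groups after aggregation, WHERE filters rows before.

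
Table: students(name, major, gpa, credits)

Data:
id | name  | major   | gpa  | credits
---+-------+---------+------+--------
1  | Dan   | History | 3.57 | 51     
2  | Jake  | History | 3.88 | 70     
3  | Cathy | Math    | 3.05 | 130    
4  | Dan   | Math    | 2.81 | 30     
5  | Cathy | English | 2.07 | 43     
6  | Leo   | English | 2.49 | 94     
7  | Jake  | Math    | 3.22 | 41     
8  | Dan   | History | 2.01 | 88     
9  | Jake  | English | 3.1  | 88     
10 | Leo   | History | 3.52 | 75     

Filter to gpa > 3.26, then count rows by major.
SELECT major, COUNT(*)
FROM students
WHERE gpa > 3.26
GROUP BY major

Note: WHERE filters rows before grouping.

Result:
  History: 3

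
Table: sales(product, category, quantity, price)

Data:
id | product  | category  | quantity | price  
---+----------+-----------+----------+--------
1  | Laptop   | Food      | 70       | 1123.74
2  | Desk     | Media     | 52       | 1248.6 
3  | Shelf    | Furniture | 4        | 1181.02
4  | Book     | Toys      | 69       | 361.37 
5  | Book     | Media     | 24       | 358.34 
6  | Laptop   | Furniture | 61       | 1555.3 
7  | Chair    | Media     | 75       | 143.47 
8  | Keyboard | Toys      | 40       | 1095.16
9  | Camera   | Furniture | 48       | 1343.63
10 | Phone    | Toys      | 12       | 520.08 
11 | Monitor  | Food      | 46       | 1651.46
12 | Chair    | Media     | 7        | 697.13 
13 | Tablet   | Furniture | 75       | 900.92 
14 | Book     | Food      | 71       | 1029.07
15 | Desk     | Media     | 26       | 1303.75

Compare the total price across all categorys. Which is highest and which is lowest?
SELECT category, SUM(price)
FROM sales
GROUP BY category
ORDER BY SUM(price)

All groups:
  Toys: 1976.61
  Media: 3751.29
  Food: 3804.27
  Furniture: 4980.87

Highest: Furniture (4980.87)
Lowest: Toys (1976.61)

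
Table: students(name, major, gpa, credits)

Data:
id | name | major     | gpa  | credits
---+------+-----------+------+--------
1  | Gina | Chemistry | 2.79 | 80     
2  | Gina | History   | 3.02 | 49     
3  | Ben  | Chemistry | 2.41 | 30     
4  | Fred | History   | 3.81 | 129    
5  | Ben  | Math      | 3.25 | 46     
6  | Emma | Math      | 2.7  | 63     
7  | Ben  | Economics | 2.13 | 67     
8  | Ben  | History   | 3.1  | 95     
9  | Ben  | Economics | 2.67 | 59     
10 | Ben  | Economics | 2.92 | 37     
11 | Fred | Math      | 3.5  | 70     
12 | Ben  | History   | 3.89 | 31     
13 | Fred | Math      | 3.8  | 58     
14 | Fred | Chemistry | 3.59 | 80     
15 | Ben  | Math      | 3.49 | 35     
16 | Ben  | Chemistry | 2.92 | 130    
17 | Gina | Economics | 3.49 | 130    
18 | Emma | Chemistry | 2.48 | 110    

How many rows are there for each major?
SELECT major, COUNT(*) as count
FROM students
GROUP BY major

Result:
  Chemistry: 5
  Economics: 4
  History: 4
  Math: 5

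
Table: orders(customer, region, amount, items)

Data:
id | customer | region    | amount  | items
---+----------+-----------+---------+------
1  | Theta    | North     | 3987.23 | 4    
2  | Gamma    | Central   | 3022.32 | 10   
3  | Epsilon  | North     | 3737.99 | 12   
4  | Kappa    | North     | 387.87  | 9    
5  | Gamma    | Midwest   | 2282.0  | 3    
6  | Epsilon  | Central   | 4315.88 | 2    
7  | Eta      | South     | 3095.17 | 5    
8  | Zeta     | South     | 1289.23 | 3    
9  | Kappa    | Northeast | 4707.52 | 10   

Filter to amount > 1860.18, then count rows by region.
SELECT region, COUNT(*)
FROM orders
WHERE amount > 1860.18
GROUP BY region

Note: WHERE filters rows before grouping.

Result:
  Central: 2
  Midwest: 1
  North: 2
  Northeast: 1
  South: 1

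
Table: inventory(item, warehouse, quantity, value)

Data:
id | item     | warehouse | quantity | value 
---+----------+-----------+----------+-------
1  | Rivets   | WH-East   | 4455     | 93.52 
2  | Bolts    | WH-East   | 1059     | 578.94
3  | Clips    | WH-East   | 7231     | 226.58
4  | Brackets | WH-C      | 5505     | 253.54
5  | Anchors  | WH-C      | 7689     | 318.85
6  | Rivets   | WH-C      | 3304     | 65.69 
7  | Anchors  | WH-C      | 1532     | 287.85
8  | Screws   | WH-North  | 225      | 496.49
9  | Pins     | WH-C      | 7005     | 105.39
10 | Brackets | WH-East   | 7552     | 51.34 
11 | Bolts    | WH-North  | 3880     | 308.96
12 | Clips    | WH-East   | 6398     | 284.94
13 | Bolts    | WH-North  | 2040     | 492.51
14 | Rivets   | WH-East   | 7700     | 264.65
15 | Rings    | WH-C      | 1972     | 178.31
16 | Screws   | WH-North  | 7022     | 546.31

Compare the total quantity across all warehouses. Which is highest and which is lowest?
SELECT warehouse, SUM(quantity)
FROM inventory
GROUP BY warehouse
ORDER BY SUM(quantity)

All groups:
  WH-North: 13167
  WH-C: 27007
  WH-East: 34395

Highest: WH-East (34395)
Lowest: WH-North (13167)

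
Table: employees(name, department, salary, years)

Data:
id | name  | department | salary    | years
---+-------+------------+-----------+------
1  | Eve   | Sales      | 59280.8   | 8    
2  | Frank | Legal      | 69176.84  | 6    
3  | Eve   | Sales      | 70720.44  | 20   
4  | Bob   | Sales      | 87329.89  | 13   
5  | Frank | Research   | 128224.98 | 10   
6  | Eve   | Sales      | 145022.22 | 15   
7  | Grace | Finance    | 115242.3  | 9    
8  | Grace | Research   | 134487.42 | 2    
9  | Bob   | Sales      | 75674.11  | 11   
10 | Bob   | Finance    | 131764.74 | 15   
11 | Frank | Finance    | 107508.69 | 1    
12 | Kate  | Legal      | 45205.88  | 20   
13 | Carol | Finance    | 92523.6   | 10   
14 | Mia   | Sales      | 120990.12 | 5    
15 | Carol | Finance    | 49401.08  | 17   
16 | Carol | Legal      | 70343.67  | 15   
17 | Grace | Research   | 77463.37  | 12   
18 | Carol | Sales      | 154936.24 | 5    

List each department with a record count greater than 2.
SELECT department, COUNT(*) as cnt
FROM employees
GROUP BY department
HAVING COUNT(*) > 2

Result:
  Finance: 5
  Legal: 3
  Research: 3
  Sales: 7

Note: HAVING filters groups after aggregation, WHERE filters rows before.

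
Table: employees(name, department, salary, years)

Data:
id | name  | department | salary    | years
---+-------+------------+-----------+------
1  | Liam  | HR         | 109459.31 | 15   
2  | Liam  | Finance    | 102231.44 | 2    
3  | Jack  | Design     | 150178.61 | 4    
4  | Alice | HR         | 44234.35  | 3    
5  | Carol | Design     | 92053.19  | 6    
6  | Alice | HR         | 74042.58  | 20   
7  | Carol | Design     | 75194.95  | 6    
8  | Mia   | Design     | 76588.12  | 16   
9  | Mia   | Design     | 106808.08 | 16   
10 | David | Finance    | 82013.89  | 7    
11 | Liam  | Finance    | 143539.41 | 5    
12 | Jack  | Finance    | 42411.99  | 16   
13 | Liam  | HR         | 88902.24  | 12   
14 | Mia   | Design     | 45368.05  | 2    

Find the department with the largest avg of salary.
SELECT department, AVG(salary) as val
FROM employees
GROUP BY department
ORDER BY val DESC
LIMIT 1

Result: Finance with avg(salary) = 92549.18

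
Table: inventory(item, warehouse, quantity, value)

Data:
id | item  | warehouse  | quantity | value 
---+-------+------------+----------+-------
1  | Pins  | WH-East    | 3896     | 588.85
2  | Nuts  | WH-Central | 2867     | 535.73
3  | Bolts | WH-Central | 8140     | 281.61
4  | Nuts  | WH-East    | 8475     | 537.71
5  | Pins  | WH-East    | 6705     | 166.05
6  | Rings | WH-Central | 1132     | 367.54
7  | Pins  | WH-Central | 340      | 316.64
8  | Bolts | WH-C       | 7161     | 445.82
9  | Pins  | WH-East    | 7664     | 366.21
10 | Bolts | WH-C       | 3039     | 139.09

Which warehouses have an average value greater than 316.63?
SELECT warehouse, AVG(value)
FROM inventory
GROUP BY warehouse
HAVING AVG(value) > 316.63

Result:
  WH-Central: avg=375.38
  WH-East: avg=414.71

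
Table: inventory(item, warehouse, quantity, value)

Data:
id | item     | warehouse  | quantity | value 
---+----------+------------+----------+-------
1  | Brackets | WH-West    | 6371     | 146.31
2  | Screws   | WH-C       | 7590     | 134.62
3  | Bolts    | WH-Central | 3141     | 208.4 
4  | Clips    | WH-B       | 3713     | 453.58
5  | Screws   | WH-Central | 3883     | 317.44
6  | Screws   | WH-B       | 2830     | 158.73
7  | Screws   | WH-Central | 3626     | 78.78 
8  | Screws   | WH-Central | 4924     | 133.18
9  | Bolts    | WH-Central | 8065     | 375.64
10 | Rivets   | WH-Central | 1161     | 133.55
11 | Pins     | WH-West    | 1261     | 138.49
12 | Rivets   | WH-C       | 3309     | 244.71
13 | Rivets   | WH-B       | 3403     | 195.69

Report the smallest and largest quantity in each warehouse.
SELECT warehouse, MIN(quantity), MAX(quantity)
FROM inventory
GROUP BY warehouse

Result:
  WH-B: min=2830, max=3713
  WH-C: min=3309, max=7590
  WH-Central: min=1161, max=8065
  WH-West: min=1261, max=6371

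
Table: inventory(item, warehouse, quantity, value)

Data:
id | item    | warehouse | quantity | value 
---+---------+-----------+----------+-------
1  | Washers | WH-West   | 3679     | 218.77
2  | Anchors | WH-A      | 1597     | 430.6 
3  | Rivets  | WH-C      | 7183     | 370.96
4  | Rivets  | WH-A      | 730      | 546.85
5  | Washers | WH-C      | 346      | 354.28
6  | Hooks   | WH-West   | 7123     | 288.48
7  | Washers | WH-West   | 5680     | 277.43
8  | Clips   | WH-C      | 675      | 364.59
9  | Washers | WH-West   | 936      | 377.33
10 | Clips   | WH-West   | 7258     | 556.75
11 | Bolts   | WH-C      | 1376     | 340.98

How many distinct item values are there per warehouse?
SELECT warehouse, COUNT(DISTINCT item)
FROM inventory
GROUP BY warehouse

Result:
  WH-A: 2 distinct
  WH-C: 4 distinct
  WH-West: 3 distinct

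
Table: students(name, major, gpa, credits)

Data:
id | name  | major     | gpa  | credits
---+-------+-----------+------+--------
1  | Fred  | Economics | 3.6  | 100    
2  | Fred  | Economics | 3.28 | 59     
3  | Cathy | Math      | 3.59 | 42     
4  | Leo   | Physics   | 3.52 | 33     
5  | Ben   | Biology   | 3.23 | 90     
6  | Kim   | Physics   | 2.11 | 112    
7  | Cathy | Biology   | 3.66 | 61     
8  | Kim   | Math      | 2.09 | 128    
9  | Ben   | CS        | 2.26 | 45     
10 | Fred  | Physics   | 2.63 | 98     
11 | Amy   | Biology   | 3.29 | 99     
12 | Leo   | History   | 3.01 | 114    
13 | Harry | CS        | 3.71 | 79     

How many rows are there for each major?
SELECT major, COUNT(*) as count
FROM students
GROUP BY major

Result:
  Biology: 3
  CS: 2
  Economics: 2
  History: 1
  Math: 2
  Physics: 3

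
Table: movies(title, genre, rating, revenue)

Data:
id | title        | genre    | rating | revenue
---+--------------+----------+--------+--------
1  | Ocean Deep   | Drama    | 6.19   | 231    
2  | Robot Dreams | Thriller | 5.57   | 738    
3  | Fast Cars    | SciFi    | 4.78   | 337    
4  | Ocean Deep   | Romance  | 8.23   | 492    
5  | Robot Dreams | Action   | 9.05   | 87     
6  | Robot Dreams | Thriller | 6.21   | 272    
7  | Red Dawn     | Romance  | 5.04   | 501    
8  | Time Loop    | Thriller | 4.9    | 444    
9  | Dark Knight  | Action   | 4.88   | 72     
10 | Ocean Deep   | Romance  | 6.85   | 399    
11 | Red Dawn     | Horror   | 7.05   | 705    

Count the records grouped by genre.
SELECT genre, COUNT(*) as count
FROM movies
GROUP BY genre

Result:
  Action: 2
  Drama: 1
  Horror: 1
  Romance: 3
  SciFi: 1
  Thriller: 3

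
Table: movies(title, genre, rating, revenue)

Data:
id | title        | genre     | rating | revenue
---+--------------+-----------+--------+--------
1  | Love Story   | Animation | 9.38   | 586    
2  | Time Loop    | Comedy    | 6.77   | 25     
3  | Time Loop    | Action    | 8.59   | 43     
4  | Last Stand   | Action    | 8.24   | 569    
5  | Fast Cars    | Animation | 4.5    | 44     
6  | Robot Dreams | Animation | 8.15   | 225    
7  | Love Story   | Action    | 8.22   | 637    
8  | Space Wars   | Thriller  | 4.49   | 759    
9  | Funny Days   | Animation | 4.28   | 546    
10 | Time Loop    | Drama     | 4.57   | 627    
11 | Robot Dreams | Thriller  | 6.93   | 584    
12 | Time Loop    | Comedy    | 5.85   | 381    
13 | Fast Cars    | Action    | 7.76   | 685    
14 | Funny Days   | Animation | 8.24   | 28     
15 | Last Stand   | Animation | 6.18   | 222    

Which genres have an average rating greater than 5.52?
SELECT genre, AVG(rating)
FROM movies
GROUP BY genre
HAVING AVG(rating) > 5.52

Result:
  Action: avg=8.20
  Animation: avg=6.79
  Comedy: avg=6.31
  Thriller: avg=5.71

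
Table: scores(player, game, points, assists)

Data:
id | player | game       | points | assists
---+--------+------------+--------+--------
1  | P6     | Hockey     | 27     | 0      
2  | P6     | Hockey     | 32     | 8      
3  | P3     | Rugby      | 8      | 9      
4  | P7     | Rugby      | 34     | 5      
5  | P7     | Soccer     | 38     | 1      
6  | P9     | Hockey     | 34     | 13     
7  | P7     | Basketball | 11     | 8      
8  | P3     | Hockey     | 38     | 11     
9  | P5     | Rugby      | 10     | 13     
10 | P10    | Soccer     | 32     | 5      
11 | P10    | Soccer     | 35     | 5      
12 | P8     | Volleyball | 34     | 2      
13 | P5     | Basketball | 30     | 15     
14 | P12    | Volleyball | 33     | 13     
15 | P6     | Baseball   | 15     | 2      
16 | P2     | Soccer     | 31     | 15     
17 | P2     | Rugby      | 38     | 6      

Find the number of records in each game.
SELECT game, COUNT(*) as count
FROM scores
GROUP BY game

Result:
  Baseball: 1
  Basketball: 2
  Hockey: 4
  Rugby: 4
  Soccer: 4
  Volleyball: 2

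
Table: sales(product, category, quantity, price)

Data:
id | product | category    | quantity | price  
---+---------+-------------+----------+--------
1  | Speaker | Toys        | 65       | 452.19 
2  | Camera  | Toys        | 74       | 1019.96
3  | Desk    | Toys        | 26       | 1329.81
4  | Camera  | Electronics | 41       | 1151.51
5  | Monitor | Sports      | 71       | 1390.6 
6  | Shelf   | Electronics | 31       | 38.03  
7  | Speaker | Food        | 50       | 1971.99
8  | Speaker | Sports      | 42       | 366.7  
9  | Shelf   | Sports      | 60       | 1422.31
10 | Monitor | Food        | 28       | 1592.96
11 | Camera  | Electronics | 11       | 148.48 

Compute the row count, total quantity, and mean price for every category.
SELECT category,
       COUNT(*) as cnt,
       SUM(quantity) as total_quantity,
       AVG(price) as avg_price
FROM sales
GROUP BY category

Result:
  Electronics: 3 records, 83 total quantity, 446.01 avg price
  Food: 2 records, 78 total quantity, 1782.48 avg price
  Sports: 3 records, 173 total quantity, 1059.87 avg price
  Toys: 3 records, 165 total quantity, 933.99 avg price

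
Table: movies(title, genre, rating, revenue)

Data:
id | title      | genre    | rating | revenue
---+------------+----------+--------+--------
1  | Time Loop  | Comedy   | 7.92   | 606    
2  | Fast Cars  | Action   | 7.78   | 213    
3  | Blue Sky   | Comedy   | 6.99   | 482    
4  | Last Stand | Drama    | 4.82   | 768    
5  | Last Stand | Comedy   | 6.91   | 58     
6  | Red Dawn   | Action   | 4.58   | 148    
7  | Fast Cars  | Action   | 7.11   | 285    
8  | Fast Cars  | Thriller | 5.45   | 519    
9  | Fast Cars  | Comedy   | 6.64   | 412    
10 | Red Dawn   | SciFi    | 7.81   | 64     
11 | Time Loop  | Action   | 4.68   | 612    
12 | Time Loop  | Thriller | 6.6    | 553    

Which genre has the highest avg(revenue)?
SELECT genre, AVG(revenue) as val
FROM movies
GROUP BY genre
ORDER BY val DESC
LIMIT 1

Result: Drama with avg(revenue) = 768.00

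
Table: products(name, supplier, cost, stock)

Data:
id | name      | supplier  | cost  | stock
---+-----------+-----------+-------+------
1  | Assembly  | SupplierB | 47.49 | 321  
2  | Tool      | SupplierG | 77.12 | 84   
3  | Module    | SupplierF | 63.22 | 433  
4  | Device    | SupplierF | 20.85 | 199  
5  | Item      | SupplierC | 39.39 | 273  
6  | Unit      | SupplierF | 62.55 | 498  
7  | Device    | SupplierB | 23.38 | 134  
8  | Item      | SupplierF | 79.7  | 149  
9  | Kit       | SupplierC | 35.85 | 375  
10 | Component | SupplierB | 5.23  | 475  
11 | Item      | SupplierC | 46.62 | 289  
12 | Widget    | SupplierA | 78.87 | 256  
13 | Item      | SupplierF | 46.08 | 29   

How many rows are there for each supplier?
SELECT supplier, COUNT(*) as count
FROM products
GROUP BY supplier

Result:
  SupplierA: 1
  SupplierB: 3
  SupplierC: 3
  SupplierF: 5
  SupplierG: 1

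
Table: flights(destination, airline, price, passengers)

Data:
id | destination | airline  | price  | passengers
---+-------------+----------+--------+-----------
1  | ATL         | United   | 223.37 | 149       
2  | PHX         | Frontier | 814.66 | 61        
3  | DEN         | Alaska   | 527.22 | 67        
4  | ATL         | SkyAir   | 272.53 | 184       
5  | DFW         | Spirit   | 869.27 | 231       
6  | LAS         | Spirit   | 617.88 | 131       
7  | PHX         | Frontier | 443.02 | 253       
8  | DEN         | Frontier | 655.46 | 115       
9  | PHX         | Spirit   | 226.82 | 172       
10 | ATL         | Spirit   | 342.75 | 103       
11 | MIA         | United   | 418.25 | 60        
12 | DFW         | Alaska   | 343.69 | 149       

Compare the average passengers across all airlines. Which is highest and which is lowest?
SELECT airline, AVG(passengers)
FROM flights
GROUP BY airline
ORDER BY AVG(passengers)

All groups:
  United: 104.50
  Alaska: 108.00
  Frontier: 143.00
  Spirit: 159.25
  SkyAir: 184.00

Highest: SkyAir (184.00)
Lowest: United (104.50)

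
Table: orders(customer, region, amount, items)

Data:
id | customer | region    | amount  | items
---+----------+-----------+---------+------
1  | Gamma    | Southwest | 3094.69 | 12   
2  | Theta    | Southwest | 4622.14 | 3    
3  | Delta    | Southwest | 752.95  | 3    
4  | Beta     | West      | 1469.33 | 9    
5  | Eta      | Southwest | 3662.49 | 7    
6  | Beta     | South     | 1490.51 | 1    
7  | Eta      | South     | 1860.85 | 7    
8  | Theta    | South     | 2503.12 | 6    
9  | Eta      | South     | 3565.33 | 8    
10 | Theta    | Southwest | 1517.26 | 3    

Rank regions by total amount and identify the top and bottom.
SELECT region, SUM(amount)
FROM orders
GROUP BY region
ORDER BY SUM(amount)

All groups:
  West: 1469.33
  South: 9419.81
  Southwest: 13649.53

Highest: Southwest (13649.53)
Lowest: West (1469.33)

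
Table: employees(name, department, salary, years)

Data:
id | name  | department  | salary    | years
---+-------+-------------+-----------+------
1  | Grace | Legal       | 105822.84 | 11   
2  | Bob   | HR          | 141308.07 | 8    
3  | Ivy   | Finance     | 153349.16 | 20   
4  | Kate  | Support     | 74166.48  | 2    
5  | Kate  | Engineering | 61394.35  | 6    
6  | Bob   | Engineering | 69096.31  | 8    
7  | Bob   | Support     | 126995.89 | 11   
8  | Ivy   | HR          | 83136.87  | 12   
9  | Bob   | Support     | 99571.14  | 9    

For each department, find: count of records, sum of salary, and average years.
SELECT department,
       COUNT(*) as cnt,
       SUM(salary) as total_salary,
       AVG(years) as avg_years
FROM employees
GROUP BY department

Result:
  Engineering: 2 records, 130490.66 total salary, 7.00 avg years
  Finance: 1 records, 153349.16 total salary, 20.00 avg years
  HR: 2 records, 224444.94 total salary, 10.00 avg years
  Legal: 1 records, 105822.84 total salary, 11.00 avg years
  Support: 3 records, 300733.51 total salary, 7.33 avg years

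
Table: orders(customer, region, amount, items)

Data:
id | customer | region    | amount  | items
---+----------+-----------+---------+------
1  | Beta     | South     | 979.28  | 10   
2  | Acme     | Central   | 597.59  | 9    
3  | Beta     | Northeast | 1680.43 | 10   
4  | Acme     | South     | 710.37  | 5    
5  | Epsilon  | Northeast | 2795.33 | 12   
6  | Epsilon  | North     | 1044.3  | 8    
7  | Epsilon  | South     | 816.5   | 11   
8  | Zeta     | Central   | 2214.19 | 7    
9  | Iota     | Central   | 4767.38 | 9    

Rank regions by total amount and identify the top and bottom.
SELECT region, SUM(amount)
FROM orders
GROUP BY region
ORDER BY SUM(amount)

All groups:
  North: 1044.30
  South: 2506.15
  Northeast: 4475.76
  Central: 7579.16

Highest: Central (7579.16)
Lowest: North (1044.30)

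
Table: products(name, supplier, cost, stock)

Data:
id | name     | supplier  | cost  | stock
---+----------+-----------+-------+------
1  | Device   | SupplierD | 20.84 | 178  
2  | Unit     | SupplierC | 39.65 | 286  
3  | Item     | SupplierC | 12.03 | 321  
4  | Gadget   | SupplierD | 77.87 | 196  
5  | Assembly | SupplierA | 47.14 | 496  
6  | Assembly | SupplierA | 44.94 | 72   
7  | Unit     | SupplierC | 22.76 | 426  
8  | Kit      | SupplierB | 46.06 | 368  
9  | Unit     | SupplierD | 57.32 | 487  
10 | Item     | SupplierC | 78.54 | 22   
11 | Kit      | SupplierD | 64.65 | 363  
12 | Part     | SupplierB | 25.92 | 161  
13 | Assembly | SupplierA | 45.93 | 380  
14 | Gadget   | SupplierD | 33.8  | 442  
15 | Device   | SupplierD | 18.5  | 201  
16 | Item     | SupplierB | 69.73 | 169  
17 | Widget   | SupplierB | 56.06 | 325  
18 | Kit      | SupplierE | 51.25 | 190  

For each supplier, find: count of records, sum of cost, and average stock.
SELECT supplier,
       COUNT(*) as cnt,
       SUM(cost) as total_cost,
       AVG(stock) as avg_stock
FROM products
GROUP BY supplier

Result:
  SupplierA: 3 records, 138.01 total cost, 316.00 avg stock
  SupplierB: 4 records, 197.77 total cost, 255.75 avg stock
  SupplierC: 4 records, 152.98 total cost, 263.75 avg stock
  SupplierD: 6 records, 272.98 total cost, 311.17 avg stock
  SupplierE: 1 records, 51.25 total cost, 190.00 avg stock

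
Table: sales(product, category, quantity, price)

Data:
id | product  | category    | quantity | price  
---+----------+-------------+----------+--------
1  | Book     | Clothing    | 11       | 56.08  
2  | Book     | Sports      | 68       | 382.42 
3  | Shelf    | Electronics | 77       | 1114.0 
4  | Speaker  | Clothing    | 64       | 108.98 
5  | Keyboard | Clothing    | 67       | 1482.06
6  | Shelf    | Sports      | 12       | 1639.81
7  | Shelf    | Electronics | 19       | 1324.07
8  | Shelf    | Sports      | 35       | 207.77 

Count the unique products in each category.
SELECT category, COUNT(DISTINCT product)
FROM sales
GROUP BY category

Result:
  Clothing: 3 distinct
  Electronics: 1 distinct
  Sports: 2 distinct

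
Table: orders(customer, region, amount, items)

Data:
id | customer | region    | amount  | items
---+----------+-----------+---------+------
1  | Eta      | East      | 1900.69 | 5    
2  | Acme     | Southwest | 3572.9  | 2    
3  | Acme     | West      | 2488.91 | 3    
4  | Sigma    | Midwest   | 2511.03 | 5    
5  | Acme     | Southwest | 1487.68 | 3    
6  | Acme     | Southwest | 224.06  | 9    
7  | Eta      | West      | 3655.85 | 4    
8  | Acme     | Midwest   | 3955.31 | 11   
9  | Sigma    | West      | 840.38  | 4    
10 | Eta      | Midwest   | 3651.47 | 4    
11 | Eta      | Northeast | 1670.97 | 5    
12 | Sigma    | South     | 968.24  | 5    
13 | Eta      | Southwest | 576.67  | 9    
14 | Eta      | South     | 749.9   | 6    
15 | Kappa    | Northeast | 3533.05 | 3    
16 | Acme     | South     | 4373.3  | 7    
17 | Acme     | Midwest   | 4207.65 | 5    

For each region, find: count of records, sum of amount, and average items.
SELECT region,
       COUNT(*) as cnt,
       SUM(amount) as total_amount,
       AVG(items) as avg_items
FROM orders
GROUP BY region

Result:
  East: 1 records, 1900.69 total amount, 5.00 avg items
  Midwest: 4 records, 14325.46 total amount, 6.25 avg items
  Northeast: 2 records, 5204.02 total amount, 4.00 avg items
  South: 3 records, 6091.44 total amount, 6.00 avg items
  Southwest: 4 records, 5861.31 total amount, 5.75 avg items
  West: 3 records, 6985.14 total amount, 3.67 avg items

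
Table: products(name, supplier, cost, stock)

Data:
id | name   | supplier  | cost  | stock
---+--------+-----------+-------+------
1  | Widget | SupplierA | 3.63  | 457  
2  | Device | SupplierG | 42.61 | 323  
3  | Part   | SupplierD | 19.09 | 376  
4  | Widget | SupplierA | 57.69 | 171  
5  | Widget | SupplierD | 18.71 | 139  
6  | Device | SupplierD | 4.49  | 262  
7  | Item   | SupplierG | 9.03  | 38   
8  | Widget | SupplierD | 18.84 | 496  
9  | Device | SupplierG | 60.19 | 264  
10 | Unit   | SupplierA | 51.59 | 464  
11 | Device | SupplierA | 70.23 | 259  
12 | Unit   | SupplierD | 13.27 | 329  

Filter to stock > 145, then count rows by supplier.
SELECT supplier, COUNT(*)
FROM products
WHERE stock > 145
GROUP BY supplier

Note: WHERE filters rows before grouping.

Result:
  SupplierA: 4
  SupplierD: 4
  SupplierG: 2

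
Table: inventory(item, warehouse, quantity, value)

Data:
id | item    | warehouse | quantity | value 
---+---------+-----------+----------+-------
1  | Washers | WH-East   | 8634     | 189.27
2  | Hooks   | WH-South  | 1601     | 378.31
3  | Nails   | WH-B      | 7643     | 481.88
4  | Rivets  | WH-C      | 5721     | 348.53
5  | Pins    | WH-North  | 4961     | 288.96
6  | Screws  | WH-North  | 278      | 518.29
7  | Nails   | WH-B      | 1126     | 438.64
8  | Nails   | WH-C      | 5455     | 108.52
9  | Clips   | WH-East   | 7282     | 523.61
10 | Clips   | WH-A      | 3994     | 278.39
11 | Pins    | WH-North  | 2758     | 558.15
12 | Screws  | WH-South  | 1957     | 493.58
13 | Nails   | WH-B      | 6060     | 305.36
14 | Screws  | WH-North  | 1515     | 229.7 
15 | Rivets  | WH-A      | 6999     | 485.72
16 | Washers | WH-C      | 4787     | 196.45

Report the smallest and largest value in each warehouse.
SELECT warehouse, MIN(value), MAX(value)
FROM inventory
GROUP BY warehouse

Result:
  WH-A: min=278.39, max=485.72
  WH-B: min=305.36, max=481.88
  WH-C: min=108.52, max=348.53
  WH-East: min=189.27, max=523.61
  WH-North: min=229.70, max=558.15
  WH-South: min=378.31, max=493.58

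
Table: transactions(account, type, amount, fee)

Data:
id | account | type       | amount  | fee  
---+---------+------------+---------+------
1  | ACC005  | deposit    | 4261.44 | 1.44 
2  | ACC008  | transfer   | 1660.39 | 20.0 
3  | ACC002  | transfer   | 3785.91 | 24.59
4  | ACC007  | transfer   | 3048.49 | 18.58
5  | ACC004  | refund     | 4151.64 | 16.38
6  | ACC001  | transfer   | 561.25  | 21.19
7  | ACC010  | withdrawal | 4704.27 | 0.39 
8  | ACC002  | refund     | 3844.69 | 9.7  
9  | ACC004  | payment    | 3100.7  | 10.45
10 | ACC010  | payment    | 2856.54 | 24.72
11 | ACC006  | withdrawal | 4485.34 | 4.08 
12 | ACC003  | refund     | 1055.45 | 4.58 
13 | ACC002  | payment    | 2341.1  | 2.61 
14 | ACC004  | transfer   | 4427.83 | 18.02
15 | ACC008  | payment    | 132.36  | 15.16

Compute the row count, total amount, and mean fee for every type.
SELECT type,
       COUNT(*) as cnt,
       SUM(amount) as total_amount,
       AVG(fee) as avg_fee
FROM transactions
GROUP BY type

Result:
  deposit: 1 records, 4261.44 total amount, 1.44 avg fee
  payment: 4 records, 8430.70 total amount, 13.24 avg fee
  refund: 3 records, 9051.78 total amount, 10.22 avg fee
  transfer: 5 records, 13483.87 total amount, 20.48 avg fee
  withdrawal: 2 records, 9189.61 total amount, 2.24 avg fee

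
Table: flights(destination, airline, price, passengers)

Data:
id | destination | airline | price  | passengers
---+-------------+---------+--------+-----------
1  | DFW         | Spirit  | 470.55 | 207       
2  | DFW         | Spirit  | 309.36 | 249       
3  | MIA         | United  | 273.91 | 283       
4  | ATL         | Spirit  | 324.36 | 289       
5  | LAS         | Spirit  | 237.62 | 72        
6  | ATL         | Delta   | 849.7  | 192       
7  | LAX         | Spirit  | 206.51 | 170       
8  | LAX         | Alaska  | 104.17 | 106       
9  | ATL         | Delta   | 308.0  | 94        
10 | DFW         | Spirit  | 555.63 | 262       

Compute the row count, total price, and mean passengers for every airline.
SELECT airline,
       COUNT(*) as cnt,
       SUM(price) as total_price,
       AVG(passengers) as avg_passengers
FROM flights
GROUP BY airline

Result:
  Alaska: 1 records, 104.17 total price, 106.00 avg passengers
  Delta: 2 records, 1157.70 total price, 143.00 avg passengers
  Spirit: 6 records, 2104.03 total price, 208.17 avg passengers
  United: 1 records, 273.91 total price, 283.00 avg passengers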